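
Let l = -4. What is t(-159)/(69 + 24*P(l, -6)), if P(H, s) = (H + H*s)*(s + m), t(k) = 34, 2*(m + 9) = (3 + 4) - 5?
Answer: -34/6651 ≈ -0.0051120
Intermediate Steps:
m = -8 (m = -9 + ((3 + 4) - 5)/2 = -9 + (7 - 5)/2 = -9 + (1/2)*2 = -9 + 1 = -8)
P(H, s) = (-8 + s)*(H + H*s) (P(H, s) = (H + H*s)*(s - 8) = (H + H*s)*(-8 + s) = (-8 + s)*(H + H*s))
t(-159)/(69 + 24*P(l, -6)) = 34/(69 + 24*(-4*(-8 + (-6)**2 - 7*(-6)))) = 34/(69 + 24*(-4*(-8 + 36 + 42))) = 34/(69 + 24*(-4*70)) = 34/(69 + 24*(-280)) = 34/(69 - 6720) = 34/(-6651) = 34*(-1/6651) = -34/6651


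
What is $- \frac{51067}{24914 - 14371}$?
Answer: $- \frac{51067}{10543} \approx -4.8437$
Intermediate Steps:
$- \frac{51067}{24914 - 14371} = - \frac{51067}{10543}$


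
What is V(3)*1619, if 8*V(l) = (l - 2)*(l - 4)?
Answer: -1619/8 ≈ -202.38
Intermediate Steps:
V(l) = (-4 + l)*(-2 + l)/8 (V(l) = ((l - 2)*(l - 4))/8 = ((-2 + l)*(-4 + l))/8 = ((-4 + l)*(-2 + l))/8 = (-4 + l)*(-2 + l)/8)
V(3)*1619 = (1 - 3/4*3 + (1/8)*3**2)*1619 = (1 - 9/4 + (1/8)*9)*1619 = (1 - 9/4 + 9/8)*1619 = -1/8*1619 = -1619/8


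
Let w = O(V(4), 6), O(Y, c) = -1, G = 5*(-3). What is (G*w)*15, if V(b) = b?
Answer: 225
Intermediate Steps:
G = -15
w = -1
(G*w)*15 = -15*(-1)*15 = 15*15 = 225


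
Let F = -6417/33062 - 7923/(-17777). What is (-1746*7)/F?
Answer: -342066527268/7041677 ≈ -48577.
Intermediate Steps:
F = 147875217/587743174 (F = -6417*1/33062 - 7923*(-1/17777) = -6417/33062 + 7923/17777 = 147875217/587743174 ≈ 0.25160)
(-1746*7)/F = (-1746*7)/(147875217/587743174) = -12222*587743174/147875217 = -342066527268/7041677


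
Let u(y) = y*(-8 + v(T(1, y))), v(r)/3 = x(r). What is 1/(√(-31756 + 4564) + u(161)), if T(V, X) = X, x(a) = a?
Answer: 76475/5848452817 - 2*I*√6798/5848452817 ≈ 1.3076e-5 - 2.8195e-8*I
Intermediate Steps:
v(r) = 3*r
u(y) = y*(-8 + 3*y)
1/(√(-31756 + 4564) + u(161)) = 1/(√(-31756 + 4564) + 161*(-8 + 3*161)) = 1/(√(-27192) + 161*(-8 + 483)) = 1/(2*I*√6798 + 161*475) = 1/(2*I*√6798 + 76475) = 1/(76475 + 2*I*√6798)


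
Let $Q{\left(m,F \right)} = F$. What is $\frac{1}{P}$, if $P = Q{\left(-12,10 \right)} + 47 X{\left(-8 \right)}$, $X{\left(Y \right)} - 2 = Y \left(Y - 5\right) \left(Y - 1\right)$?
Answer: $- \frac{1}{43888} \approx -2.2785 \cdot 10^{-5}$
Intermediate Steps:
$X{\left(Y \right)} = 2 + Y \left(-1 + Y\right) \left(-5 + Y\right)$ ($X{\left(Y \right)} = 2 + Y \left(Y - 5\right) \left(Y - 1\right) = 2 + Y \left(-5 + Y\right) \left(-1 + Y\right) = 2 + Y \left(-1 + Y\right) \left(-5 + Y\right)$)
$P = -43888$ ($P = 10 + 47 \left(2 + \left(-8\right)^{3} - 6 \left(-8\right)^{2} + 5 \left(-8\right)\right) = 10 + 47 \left(2 - 512 - 384 - 40\right) = 10 + 47 \left(-934\right) = 10 - 43898 = -43888$)
$\frac{1}{P} = \frac{1}{-43888} = - \frac{1}{43888}$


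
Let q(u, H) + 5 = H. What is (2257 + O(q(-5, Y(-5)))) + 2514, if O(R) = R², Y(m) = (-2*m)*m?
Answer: 7796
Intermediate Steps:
Y(m) = -2*m²
q(u, H) = -5 + H
(2257 + O(q(-5, Y(-5)))) + 2514 = (2257 + (-5 - 2*(-5)²)²) + 2514 = (2257 + (-5 - 2*25)²) + 2514 = (2257 + (-5 - 50)²) + 2514 = (2257 + (-55)²) + 2514 = (2257 + 3025) + 2514 = 5282 + 2514 = 7796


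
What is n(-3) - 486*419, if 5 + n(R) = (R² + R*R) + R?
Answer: -203624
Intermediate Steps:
n(R) = -5 + R + 2*R² (n(R) = -5 + ((R² + R*R) + R) = -5 + ((R² + R²) + R) = -5 + (2*R² + R) = -5 + (R + 2*R²) = -5 + R + 2*R²)
n(-3) - 486*419 = (-5 - 3 + 2*(-3)²) - 486*419 = (-5 - 3 + 2*9) - 203634 = (-5 - 3 + 18) - 203634 = 10 - 203634 = -203624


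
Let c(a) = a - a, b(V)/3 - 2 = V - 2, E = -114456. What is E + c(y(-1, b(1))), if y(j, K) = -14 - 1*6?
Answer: -114456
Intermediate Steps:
b(V) = 3*V (b(V) = 6 + 3*(V - 2) = 6 + 3*(-2 + V) = 6 + (-6 + 3*V) = 3*V)
y(j, K) = -20 (y(j, K) = -14 - 6 = -20)
c(a) = 0
E + c(y(-1, b(1))) = -114456 + 0 = -114456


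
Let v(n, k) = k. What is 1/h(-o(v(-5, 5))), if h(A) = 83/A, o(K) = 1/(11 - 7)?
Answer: -1/332 ≈ -0.0030120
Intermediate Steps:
o(K) = ¼ (o(K) = 1/4 = ¼)
1/h(-o(v(-5, 5))) = 1/(83/((-1*¼))) = 1/(83/(-¼)) = 1/(83*(-4)) = 1/(-332) = -1/332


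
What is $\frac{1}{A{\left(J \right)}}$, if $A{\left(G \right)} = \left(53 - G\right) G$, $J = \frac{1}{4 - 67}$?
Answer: $- \frac{3969}{3340} \approx -1.1883$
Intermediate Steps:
$J = - \frac{1}{63}$ ($J = \frac{1}{-63} = - \frac{1}{63} \approx -0.015873$)
$A{\left(G \right)} = G \left(53 - G\right)$
$\frac{1}{A{\left(J \right)}} = \frac{1}{\left(- \frac{1}{63}\right) \left(53 - - \frac{1}{63}\right)} = \frac{1}{\left(- \frac{1}{63}\right) \left(53 + \frac{1}{63}\right)} = \frac{1}{\left(- \frac{1}{63}\right) \frac{3340}{63}} = \frac{1}{- \frac{3340}{3969}} = - \frac{3969}{3340}$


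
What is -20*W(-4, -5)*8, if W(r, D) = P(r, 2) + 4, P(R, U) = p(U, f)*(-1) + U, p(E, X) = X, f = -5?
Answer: -1760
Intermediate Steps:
P(R, U) = 5 + U (P(R, U) = -5*(-1) + U = 5 + U)
W(r, D) = 11 (W(r, D) = (5 + 2) + 4 = 7 + 4 = 11)
-20*W(-4, -5)*8 = -20*11*8 = -220*8 = -1760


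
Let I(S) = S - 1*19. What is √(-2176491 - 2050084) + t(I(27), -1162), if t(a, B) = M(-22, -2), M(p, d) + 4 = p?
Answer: -26 + 5*I*√169063 ≈ -26.0 + 2055.9*I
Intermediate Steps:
I(S) = -19 + S (I(S) = S - 19 = -19 + S)
M(p, d) = -4 + p
t(a, B) = -26 (t(a, B) = -4 - 22 = -26)
√(-2176491 - 2050084) + t(I(27), -1162) = √(-2176491 - 2050084) - 26 = √(-4226575) - 26 = 5*I*√169063 - 26 = -26 + 5*I*√169063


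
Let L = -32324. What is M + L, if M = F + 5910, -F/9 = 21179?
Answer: -217025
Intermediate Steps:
F = -190611 (F = -9*21179 = -190611)
M = -184701 (M = -190611 + 5910 = -184701)
M + L = -184701 - 32324 = -217025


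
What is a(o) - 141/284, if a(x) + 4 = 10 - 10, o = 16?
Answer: -1277/284 ≈ -4.4965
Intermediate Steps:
a(x) = -4 (a(x) = -4 + (10 - 10) = -4 + 0 = -4)
a(o) - 141/284 = -4 - 141/284 = -1277/284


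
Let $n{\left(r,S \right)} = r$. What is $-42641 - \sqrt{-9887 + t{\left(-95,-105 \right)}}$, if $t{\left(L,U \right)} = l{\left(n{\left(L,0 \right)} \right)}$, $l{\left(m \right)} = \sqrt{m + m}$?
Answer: $-42641 - \sqrt{-9887 + i \sqrt{190}} \approx -42641.0 - 99.433 i$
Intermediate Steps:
$l{\left(m \right)} = \sqrt{2} \sqrt{m}$ ($l{\left(m \right)} = \sqrt{2 m} = \sqrt{2} \sqrt{m}$)
$t{\left(L,U \right)} = \sqrt{2} \sqrt{L}$
$-42641 - \sqrt{-9887 + t{\left(-95,-105 \right)}} = -42641 - \sqrt{-9887 + \sqrt{2} \sqrt{-95}} = -42641 - \sqrt{-9887 + \sqrt{2} i \sqrt{95}} = -42641 - \sqrt{-9887 + i \sqrt{190}}$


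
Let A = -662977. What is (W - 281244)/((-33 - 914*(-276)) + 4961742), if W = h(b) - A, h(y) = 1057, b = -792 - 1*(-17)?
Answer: 382790/5213973 ≈ 0.073416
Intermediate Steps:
b = -775 (b = -792 + 17 = -775)
W = 664034 (W = 1057 - 1*(-662977) = 1057 + 662977 = 664034)
(W - 281244)/((-33 - 914*(-276)) + 4961742) = (664034 - 281244)/((-33 - 914*(-276)) + 4961742) = 382790/((-33 + 252264) + 4961742) = 382790/(252231 + 4961742) = 382790/5213973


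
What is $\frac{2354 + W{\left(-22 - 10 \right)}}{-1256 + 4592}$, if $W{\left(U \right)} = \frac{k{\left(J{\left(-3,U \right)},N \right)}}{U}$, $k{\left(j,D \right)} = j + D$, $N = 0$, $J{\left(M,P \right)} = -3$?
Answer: $\frac{75331}{106752} \approx 0.70566$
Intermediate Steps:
$k{\left(j,D \right)} = D + j$
$W{\left(U \right)} = - \frac{3}{U}$ ($W{\left(U \right)} = \frac{0 - 3}{U} = - \frac{3}{U}$)
$\frac{2354 + W{\left(-22 - 10 \right)}}{-1256 + 4592} = \frac{2354 - \frac{3}{-22 - 10}}{-1256 + 4592} = \frac{2354 - \frac{3}{-32}}{3336} = \left(2354 - - \frac{3}{32}\right) \frac{1}{3336} = \left(2354 + \frac{3}{32}\right) \frac{1}{3336} = \frac{75331}{32} \cdot \frac{1}{3336} = \frac{75331}{106752}$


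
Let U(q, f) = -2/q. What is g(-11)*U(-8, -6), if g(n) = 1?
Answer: ¼ ≈ 0.25000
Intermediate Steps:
g(-11)*U(-8, -6) = 1*(-2/(-8)) = 1*(-2*(-⅛)) = 1*(¼) = ¼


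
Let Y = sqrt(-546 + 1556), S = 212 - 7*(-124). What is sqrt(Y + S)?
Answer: sqrt(1080 + sqrt(1010)) ≈ 33.343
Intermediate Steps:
S = 1080 (S = 212 - 1*(-868) = 212 + 868 = 1080)
Y = sqrt(1010) ≈ 31.780
sqrt(Y + S) = sqrt(sqrt(1010) + 1080) = sqrt(1080 + sqrt(1010))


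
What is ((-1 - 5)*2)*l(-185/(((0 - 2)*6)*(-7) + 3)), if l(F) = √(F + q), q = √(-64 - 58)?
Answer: -4*√(-16095 + 7569*I*√122)/29 ≈ -25.627 - 31.032*I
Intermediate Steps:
q = I*√122 (q = √(-122) = I*√122 ≈ 11.045*I)
l(F) = √(F + I*√122)
((-1 - 5)*2)*l(-185/(((0 - 2)*6)*(-7) + 3)) = ((-1 - 5)*2)*√(-185/(((0 - 2)*6)*(-7) + 3) + I*√122) = (-6*2)*√(-185/(-2*6*(-7) + 3) + I*√122) = -12*√(-185/(-12*(-7) + 3) + I*√122) = -12*√(-185/(84 + 3) + I*√122) = -12*√(-185/87 + I*√122)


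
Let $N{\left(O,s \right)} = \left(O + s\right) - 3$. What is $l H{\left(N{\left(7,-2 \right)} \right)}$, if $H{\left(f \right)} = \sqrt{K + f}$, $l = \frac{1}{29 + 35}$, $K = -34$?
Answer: $\frac{i \sqrt{2}}{16} \approx 0.088388 i$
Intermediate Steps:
$N{\left(O,s \right)} = -3 + O + s$
$l = \frac{1}{64} \approx 0.015625$
$H{\left(f \right)} = \sqrt{-34 + f}$
$l H{\left(N{\left(7,-2 \right)} \right)} = \frac{\sqrt{-34 - -2}}{64} = \frac{\sqrt{-34 + 2}}{64} = \frac{\sqrt{-32}}{64} = \frac{4 i \sqrt{2}}{64} = \frac{i \sqrt{2}}{16}$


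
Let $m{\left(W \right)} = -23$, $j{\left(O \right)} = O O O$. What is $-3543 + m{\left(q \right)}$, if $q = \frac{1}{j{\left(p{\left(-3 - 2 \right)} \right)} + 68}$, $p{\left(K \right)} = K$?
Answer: $-3566$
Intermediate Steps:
$j{\left(O \right)} = O^{3}$ ($j{\left(O \right)} = O^{2} O = O^{3}$)
$q = - \frac{1}{57}$ ($q = \frac{1}{\left(-3 - 2\right)^{3} + 68} = \frac{1}{\left(-5\right)^{3} + 68} = \frac{1}{-125 + 68} = \frac{1}{-57} = - \frac{1}{57} \approx -0.017544$)
$-3543 + m{\left(q \right)} = -3543 - 23 = -3566$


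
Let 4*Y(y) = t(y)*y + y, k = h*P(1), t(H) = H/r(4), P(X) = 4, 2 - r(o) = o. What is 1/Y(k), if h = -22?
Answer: -1/990 ≈ -0.0010101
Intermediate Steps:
r(o) = 2 - o
t(H) = -H/2 (t(H) = H/(2 - 1*4) = H/(2 - 4) = H/(-2) = H*(-1/2) = -H/2)
k = -88 (k = -22*4 = -88)
Y(y) = -y**2/8 + y/4 (Y(y) = ((-y/2)*y + y)/4 = (-y**2/2 + y)/4 = (y - y**2/2)/4 = -y**2/8 + y/4)
1/Y(k) = 1/((1/8)*(-88)*(2 - 1*(-88))) = 1/((1/8)*(-88)*(2 + 88)) = 1/((1/8)*(-88)*90) = 1/(-990) = -1/990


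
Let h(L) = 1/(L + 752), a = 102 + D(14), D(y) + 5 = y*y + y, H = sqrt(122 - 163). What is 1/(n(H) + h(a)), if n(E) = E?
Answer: 1059/45980722 - 1121481*I*sqrt(41)/45980722 ≈ 2.3031e-5 - 0.15617*I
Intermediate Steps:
H = I*sqrt(41) (H = sqrt(-41) = I*sqrt(41) ≈ 6.4031*I)
D(y) = -5 + y + y**2 (D(y) = -5 + (y*y + y) = -5 + (y**2 + y) = -5 + (y + y**2) = -5 + y + y**2)
a = 307 (a = 102 + (-5 + 14 + 14**2) = 102 + (-5 + 14 + 196) = 102 + 205 = 307)
h(L) = 1/(752 + L)
1/(n(H) + h(a)) = 1/(I*sqrt(41) + 1/(752 + 307)) = 1/(I*sqrt(41) + 1/1059) = 1/(1/1059 + I*sqrt(41))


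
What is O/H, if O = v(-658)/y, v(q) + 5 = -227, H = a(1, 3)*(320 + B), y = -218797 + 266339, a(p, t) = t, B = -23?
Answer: -116/21179961 ≈ -5.4769e-6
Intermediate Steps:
y = 47542
H = 891 (H = 3*(320 - 23) = 3*297 = 891)
v(q) = -232 (v(q) = -5 - 227 = -232)
O = -116/23771 (O = -232/47542 = -232*1/47542 = -116/23771 ≈ -0.0048799)
O/H = -116/23771/891 = -116/23771*1/891 = -116/21179961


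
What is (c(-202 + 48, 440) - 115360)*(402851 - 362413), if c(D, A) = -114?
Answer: -4669537612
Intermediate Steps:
(c(-202 + 48, 440) - 115360)*(402851 - 362413) = (-114 - 115360)*(402851 - 362413) = -115474*40438 = -4669537612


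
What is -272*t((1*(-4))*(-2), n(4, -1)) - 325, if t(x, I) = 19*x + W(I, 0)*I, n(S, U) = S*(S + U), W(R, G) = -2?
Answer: -35141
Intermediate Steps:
t(x, I) = -2*I + 19*x (t(x, I) = 19*x - 2*I = -2*I + 19*x)
-272*t((1*(-4))*(-2), n(4, -1)) - 325 = -272*(-8*(4 - 1) + 19*((1*(-4))*(-2))) - 325 = -272*(-8*3 + 19*(-4*(-2))) - 325 = -272*(-2*12 + 19*8) - 325 = -272*(-24 + 152) - 325 = -272*128 - 325 = -34816 - 325 = -35141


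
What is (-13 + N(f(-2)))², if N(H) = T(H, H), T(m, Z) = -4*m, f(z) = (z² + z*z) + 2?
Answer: 2809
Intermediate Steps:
f(z) = 2 + 2*z² (f(z) = (z² + z²) + 2 = 2*z² + 2 = 2 + 2*z²)
N(H) = -4*H
(-13 + N(f(-2)))² = (-13 - 4*(2 + 2*(-2)²))² = (-13 - 4*(2 + 2*4))² = (-13 - 4*(2 + 8))² = (-13 - 4*10)² = (-13 - 40)² = (-53)² = 2809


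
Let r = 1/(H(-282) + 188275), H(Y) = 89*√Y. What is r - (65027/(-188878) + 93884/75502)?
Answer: (-81517347873*√282 + 172444809142621*I)/(1018619054*(-188275*I + 89*√282)) ≈ -0.89918 - 4.2161e-8*I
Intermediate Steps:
r = 1/(188275 + 89*I*√282) (r = 1/(89*√(-282) + 188275) = 1/(89*(I*√282) + 188275) = 1/(89*I*√282 + 188275) = 1/(188275 + 89*I*√282) ≈ 5.311e-6 - 4.216e-8*I)
r - (65027/(-188878) + 93884/75502) = (188275/35449709347 - 89*I*√282/35449709347) - (65027/(-188878) + 93884/75502) = (188275/35449709347 - 89*I*√282/35449709347) - (65027*(-1/188878) + 93884*(1/75502)) = (188275/35449709347 - 89*I*√282/35449709347) - (-65027/188878 + 6706/5393) = (188275/35449709347 - 89*I*√282/35449709347) - 1*915925257/1018619054 = (188275/35449709347 - 89*I*√282/35449709347) - 915925257/1018619054 = -32469092363723885329/36109749399616097738 - 89*I*√282/35449709347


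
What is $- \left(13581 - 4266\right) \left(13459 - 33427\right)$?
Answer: $186001920$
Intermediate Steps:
$- \left(13581 - 4266\right) \left(13459 - 33427\right) = - 9315 \left(-19968\right) = \left(-1\right) \left(-186001920\right) = 186001920$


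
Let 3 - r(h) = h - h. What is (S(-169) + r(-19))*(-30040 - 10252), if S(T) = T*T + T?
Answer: -1144091340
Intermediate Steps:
r(h) = 3 (r(h) = 3 - (h - h) = 3 - 1*0 = 3 + 0 = 3)
S(T) = T + T² (S(T) = T² + T = T + T²)
(S(-169) + r(-19))*(-30040 - 10252) = (-169*(1 - 169) + 3)*(-30040 - 10252) = (-169*(-168) + 3)*(-40292) = (28392 + 3)*(-40292) = 28395*(-40292) = -1144091340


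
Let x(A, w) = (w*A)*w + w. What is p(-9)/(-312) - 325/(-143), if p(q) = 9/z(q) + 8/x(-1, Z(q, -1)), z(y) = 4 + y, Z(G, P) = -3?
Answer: 117407/51480 ≈ 2.2806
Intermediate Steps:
x(A, w) = w + A*w² (x(A, w) = (A*w)*w + w = A*w² + w = w + A*w²)
p(q) = -⅔ + 9/(4 + q) (p(q) = 9/(4 + q) + 8/((-3*(1 - 1*(-3)))) = 9/(4 + q) + 8/((-3*(1 + 3))) = 9/(4 + q) + 8/((-3*4)) = 9/(4 + q) + 8/(-12) = 9/(4 + q) + 8*(-1/12) = 9/(4 + q) - ⅔ = -⅔ + 9/(4 + q))
p(-9)/(-312) - 325/(-143) = ((19 - 2*(-9))/(3*(4 - 9)))/(-312) - 325/(-143) = ((⅓)*(19 + 18)/(-5))*(-1/312) - 325*(-1/143) = ((⅓)*(-⅕)*37)*(-1/312) + 25/11 = -37/15*(-1/312) + 25/11 = 37/4680 + 25/11 = 117407/51480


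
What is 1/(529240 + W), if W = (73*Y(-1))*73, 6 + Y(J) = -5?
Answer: 1/470621 ≈ 2.1249e-6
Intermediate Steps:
Y(J) = -11 (Y(J) = -6 - 5 = -11)
W = -58619 (W = (73*(-11))*73 = -803*73 = -58619)
1/(529240 + W) = 1/(529240 - 58619) = 1/470621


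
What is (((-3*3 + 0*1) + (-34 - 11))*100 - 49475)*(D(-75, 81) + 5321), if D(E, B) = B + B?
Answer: -300879625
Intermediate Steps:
D(E, B) = 2*B
(((-3*3 + 0*1) + (-34 - 11))*100 - 49475)*(D(-75, 81) + 5321) = (((-3*3 + 0*1) + (-34 - 11))*100 - 49475)*(2*81 + 5321) = (((-9 + 0) - 45)*100 - 49475)*(162 + 5321) = ((-9 - 45)*100 - 49475)*5483 = (-54*100 - 49475)*5483 = (-5400 - 49475)*5483 = -54875*5483 = -300879625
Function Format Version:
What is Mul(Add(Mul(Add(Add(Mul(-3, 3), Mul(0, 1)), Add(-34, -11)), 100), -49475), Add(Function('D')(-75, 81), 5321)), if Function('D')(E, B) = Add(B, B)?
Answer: -300879625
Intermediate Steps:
Function('D')(E, B) = Mul(2, B)
Mul(Add(Mul(Add(Add(Mul(-3, 3), Mul(0, 1)), Add(-34, -11)), 100), -49475), Add(Function('D')(-75, 81), 5321)) = Mul(Add(Mul(Add(Add(Mul(-3, 3), Mul(0, 1)), Add(-34, -11)), 100), -49475), Add(Mul(2, 81), 5321)) = Mul(Add(Mul(Add(Add(-9, 0), -45), 100), -49475), Add(162, 5321)) = Mul(Add(Mul(Add(-9, -45), 100), -49475), 5483) = Mul(Add(Mul(-54, 100), -49475), 5483) = Mul(Add(-5400, -49475), 5483) = Mul(-54875, 5483) = -300879625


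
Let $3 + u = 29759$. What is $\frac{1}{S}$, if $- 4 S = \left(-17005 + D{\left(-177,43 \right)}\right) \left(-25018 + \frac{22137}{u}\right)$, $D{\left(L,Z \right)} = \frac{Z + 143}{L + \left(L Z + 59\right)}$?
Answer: $- \frac{919936496}{97839625514595401} \approx -9.4025 \cdot 10^{-9}$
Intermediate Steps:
$u = 29756$ ($u = -3 + 29759 = 29756$)
$D{\left(L,Z \right)} = \frac{143 + Z}{59 + L + L Z}$ ($D{\left(L,Z \right)} = \frac{143 + Z}{L + \left(59 + L Z\right)} = \frac{143 + Z}{59 + L + L Z}$)
$S = - \frac{97839625514595401}{919936496}$ ($S = - \frac{\left(-17005 + \frac{143 + 43}{59 - 177 - 7611}\right) \left(-25018 + \frac{22137}{29756}\right)}{4} = - \frac{\left(-17005 + \frac{1}{59 - 177 - 7611} \cdot 186\right) \left(-25018 + 22137 \cdot \frac{1}{29756}\right)}{4} = - \frac{\left(-17005 + \frac{1}{-7729} \cdot 186\right) \left(-25018 + \frac{22137}{29756}\right)}{4} = - \frac{\left(-17005 - \frac{186}{7729}\right) \left(- \frac{744413471}{29756}\right)}{4} = - \frac{\left(- \frac{131431831}{7729}\right) \left(- \frac{744413471}{29756}\right)}{4} = \left(- \frac{1}{4}\right) \frac{97839625514595401}{229984124} = - \frac{97839625514595401}{919936496} \approx -1.0635 \cdot 10^{8}$)
$\frac{1}{S} = \frac{1}{- \frac{97839625514595401}{919936496}} = - \frac{919936496}{97839625514595401}$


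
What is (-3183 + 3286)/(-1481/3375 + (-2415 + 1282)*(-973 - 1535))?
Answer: 347625/9590277019 ≈ 3.6248e-5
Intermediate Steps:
(-3183 + 3286)/(-1481/3375 + (-2415 + 1282)*(-973 - 1535)) = 103/(-1481*1/3375 - 1133*(-2508)) = 103/(-1481/3375 + 2841564) = 103/(9590277019/3375) = 103*(3375/9590277019) = 347625/9590277019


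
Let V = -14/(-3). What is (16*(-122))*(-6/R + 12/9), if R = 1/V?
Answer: 156160/3 ≈ 52053.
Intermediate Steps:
V = 14/3 (V = -14*(-⅓) = 14/3 ≈ 4.6667)
R = 3/14 (R = 1/(14/3) = 3/14 ≈ 0.21429)
(16*(-122))*(-6/R + 12/9) = (16*(-122))*(-6/3/14 + 12/9) = -1952*(-6*14/3 + 12*(⅑)) = -1952*(-28 + 4/3) = -1952*(-80/3) = 156160/3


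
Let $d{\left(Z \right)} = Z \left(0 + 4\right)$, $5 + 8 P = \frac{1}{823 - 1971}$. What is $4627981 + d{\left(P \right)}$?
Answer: $\frac{10625838635}{2296} \approx 4.628 \cdot 10^{6}$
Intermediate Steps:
$P = - \frac{5741}{9184}$ ($P = - \frac{5}{8} + \frac{1}{8 \left(823 - 1971\right)} = - \frac{5}{8} + \frac{1}{8 \left(-1148\right)} = - \frac{5}{8} + \frac{1}{8} \left(- \frac{1}{1148}\right) = - \frac{5}{8} - \frac{1}{9184} = - \frac{5741}{9184} \approx -0.62511$)
$d{\left(Z \right)} = 4 Z$ ($d{\left(Z \right)} = Z 4 = 4 Z$)
$4627981 + d{\left(P \right)} = 4627981 + 4 \left(- \frac{5741}{9184}\right) = 4627981 - \frac{5741}{2296} = \frac{10625838635}{2296}$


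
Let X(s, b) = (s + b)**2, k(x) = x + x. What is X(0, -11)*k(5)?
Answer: 1210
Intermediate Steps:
k(x) = 2*x
X(s, b) = (b + s)**2
X(0, -11)*k(5) = (-11 + 0)**2*(2*5) = (-11)**2*10 = 121*10 = 1210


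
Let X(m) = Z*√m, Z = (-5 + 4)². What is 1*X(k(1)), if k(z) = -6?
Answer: I*√6 ≈ 2.4495*I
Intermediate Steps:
Z = 1 (Z = (-1)² = 1)
X(m) = √m (X(m) = 1*√m = √m)
1*X(k(1)) = 1*√(-6) = 1*(I*√6) = I*√6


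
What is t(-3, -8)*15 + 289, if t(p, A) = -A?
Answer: 409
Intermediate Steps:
t(-3, -8)*15 + 289 = -1*(-8)*15 + 289 = 8*15 + 289 = 120 + 289 = 409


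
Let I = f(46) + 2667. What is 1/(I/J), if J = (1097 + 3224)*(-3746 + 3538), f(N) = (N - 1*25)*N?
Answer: -898768/3633 ≈ -247.39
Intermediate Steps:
f(N) = N*(-25 + N) (f(N) = (N - 25)*N = (-25 + N)*N = N*(-25 + N))
J = -898768 (J = 4321*(-208) = -898768)
I = 3633 (I = 46*(-25 + 46) + 2667 = 46*21 + 2667 = 966 + 2667 = 3633)
1/(I/J) = 1/(3633/(-898768)) = 1/(3633*(-1/898768)) = 1/(-3633/898768) = -898768/3633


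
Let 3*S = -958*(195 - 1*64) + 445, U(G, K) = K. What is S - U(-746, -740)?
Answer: -122833/3 ≈ -40944.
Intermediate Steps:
S = -125053/3 (S = (-958*(195 - 1*64) + 445)/3 = (-958*(195 - 64) + 445)/3 = (-958*131 + 445)/3 = (-125498 + 445)/3 = (1/3)*(-125053) = -125053/3 ≈ -41684.)
S - U(-746, -740) = -125053/3 - 1*(-740) = -125053/3 + 740 = -122833/3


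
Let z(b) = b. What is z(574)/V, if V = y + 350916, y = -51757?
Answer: 82/42737 ≈ 0.0019187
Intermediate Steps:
V = 299159 (V = -51757 + 350916 = 299159)
z(574)/V = 574/299159 = 574*(1/299159) = 82/42737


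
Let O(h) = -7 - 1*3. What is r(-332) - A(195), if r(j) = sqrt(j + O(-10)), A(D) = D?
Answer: -195 + 3*I*sqrt(38) ≈ -195.0 + 18.493*I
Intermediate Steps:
O(h) = -10 (O(h) = -7 - 3 = -10)
r(j) = sqrt(-10 + j) (r(j) = sqrt(j - 10) = sqrt(-10 + j))
r(-332) - A(195) = sqrt(-10 - 332) - 1*195 = sqrt(-342) - 195 = 3*I*sqrt(38) - 195 = -195 + 3*I*sqrt(38)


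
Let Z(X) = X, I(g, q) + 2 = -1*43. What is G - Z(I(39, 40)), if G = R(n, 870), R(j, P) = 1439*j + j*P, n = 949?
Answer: 2191286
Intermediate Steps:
R(j, P) = 1439*j + P*j
I(g, q) = -45 (I(g, q) = -2 - 1*43 = -2 - 43 = -45)
G = 2191241 (G = 949*(1439 + 870) = 949*2309 = 2191241)
G - Z(I(39, 40)) = 2191241 - 1*(-45) = 2191241 + 45 = 2191286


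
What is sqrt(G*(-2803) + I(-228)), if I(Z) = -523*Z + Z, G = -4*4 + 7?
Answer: 3*sqrt(16027) ≈ 379.79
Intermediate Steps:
G = -9 (G = -16 + 7 = -9)
I(Z) = -522*Z
sqrt(G*(-2803) + I(-228)) = sqrt(-9*(-2803) - 522*(-228)) = sqrt(25227 + 119016) = sqrt(144243) = 3*sqrt(16027)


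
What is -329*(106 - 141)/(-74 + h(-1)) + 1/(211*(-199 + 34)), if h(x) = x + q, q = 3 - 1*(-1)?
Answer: -400894796/2471865 ≈ -162.18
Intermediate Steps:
q = 4 (q = 3 + 1 = 4)
h(x) = 4 + x (h(x) = x + 4 = 4 + x)
-329*(106 - 141)/(-74 + h(-1)) + 1/(211*(-199 + 34)) = -329*(106 - 141)/(-74 + (4 - 1)) + 1/(211*(-199 + 34)) = -329*(-35/(-74 + 3)) + (1/211)/(-165) = -329/((-71*(-1/35))) + (1/211)*(-1/165) = -329/71/35 - 1/34815 = -329*35/71 - 1/34815 = -11515/71 - 1/34815 = -400894796/2471865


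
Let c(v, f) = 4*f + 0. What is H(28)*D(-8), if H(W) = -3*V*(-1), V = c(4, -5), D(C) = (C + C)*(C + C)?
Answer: -15360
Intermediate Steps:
c(v, f) = 4*f
D(C) = 4*C² (D(C) = (2*C)*(2*C) = 4*C²)
V = -20 (V = 4*(-5) = -20)
H(W) = -60 (H(W) = -3*(-20)*(-1) = 60*(-1) = -60)
H(28)*D(-8) = -240*(-8)² = -240*64 = -60*256 = -15360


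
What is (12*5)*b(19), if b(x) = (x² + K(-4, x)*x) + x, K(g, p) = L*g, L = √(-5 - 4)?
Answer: 22800 - 13680*I ≈ 22800.0 - 13680.0*I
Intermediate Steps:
L = 3*I (L = √(-9) = 3*I ≈ 3.0*I)
K(g, p) = 3*I*g (K(g, p) = (3*I)*g = 3*I*g)
b(x) = x + x² - 12*I*x (b(x) = (x² + (3*I*(-4))*x) + x = (x² + (-12*I)*x) + x = (x² - 12*I*x) + x = x + x² - 12*I*x)
(12*5)*b(19) = (12*5)*(19*(1 + 19 - 12*I)) = 60*(19*(20 - 12*I)) = 60*(380 - 228*I) = 22800 - 13680*I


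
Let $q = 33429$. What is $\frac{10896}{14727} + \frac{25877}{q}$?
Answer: $\frac{248444321}{164102961} \approx 1.514$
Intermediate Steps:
$\frac{10896}{14727} + \frac{25877}{q} = \frac{10896}{14727} + \frac{25877}{33429} = 10896 \cdot \frac{1}{14727} + 25877 \cdot \frac{1}{33429} = \frac{3632}{4909} + \frac{25877}{33429} = \frac{248444321}{164102961}$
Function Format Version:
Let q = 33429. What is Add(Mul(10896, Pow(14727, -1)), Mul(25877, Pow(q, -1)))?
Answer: Rational(248444321, 164102961) ≈ 1.5140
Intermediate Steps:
Add(Mul(10896, Pow(14727, -1)), Mul(25877, Pow(q, -1))) = Add(Mul(10896, Pow(14727, -1)), Mul(25877, Pow(33429, -1))) = Add(Mul(10896, Rational(1, 14727)), Mul(25877, Rational(1, 33429))) = Add(Rational(3632, 4909), Rational(25877, 33429)) = Rational(248444321, 164102961)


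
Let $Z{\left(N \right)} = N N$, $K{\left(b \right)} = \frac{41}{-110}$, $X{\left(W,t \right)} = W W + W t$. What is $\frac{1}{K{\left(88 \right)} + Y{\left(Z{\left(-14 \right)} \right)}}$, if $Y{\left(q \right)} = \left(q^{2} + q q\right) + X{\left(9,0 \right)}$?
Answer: $\frac{110}{8460389} \approx 1.3002 \cdot 10^{-5}$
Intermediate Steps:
$X{\left(W,t \right)} = W^{2} + W t$
$K{\left(b \right)} = - \frac{41}{110}$ ($K{\left(b \right)} = 41 \left(- \frac{1}{110}\right) = - \frac{41}{110}$)
$Z{\left(N \right)} = N^{2}$
$Y{\left(q \right)} = 81 + 2 q^{2}$ ($Y{\left(q \right)} = \left(q^{2} + q q\right) + 9 \left(9 + 0\right) = \left(q^{2} + q^{2}\right) + 9 \cdot 9 = 2 q^{2} + 81 = 81 + 2 q^{2}$)
$\frac{1}{K{\left(88 \right)} + Y{\left(Z{\left(-14 \right)} \right)}} = \frac{1}{- \frac{41}{110} + \left(81 + 2 \left(\left(-14\right)^{2}\right)^{2}\right)} = \frac{1}{- \frac{41}{110} + \left(81 + 2 \cdot 196^{2}\right)} = \frac{1}{- \frac{41}{110} + \left(81 + 2 \cdot 38416\right)} = \frac{1}{- \frac{41}{110} + \left(81 + 76832\right)} = \frac{1}{- \frac{41}{110} + 76913} = \frac{1}{\frac{8460389}{110}} = \frac{110}{8460389}$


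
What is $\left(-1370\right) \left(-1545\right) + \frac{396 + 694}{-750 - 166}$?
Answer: $\frac{969425155}{458} \approx 2.1166 \cdot 10^{6}$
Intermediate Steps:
$\left(-1370\right) \left(-1545\right) + \frac{396 + 694}{-750 - 166} = 2116650 + \frac{1090}{-916} = 2116650 + 1090 \left(- \frac{1}{916}\right) = 2116650 - \frac{545}{458} = \frac{969425155}{458}$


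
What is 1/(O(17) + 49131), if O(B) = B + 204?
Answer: 1/49352 ≈ 2.0263e-5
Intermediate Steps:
O(B) = 204 + B
1/(O(17) + 49131) = 1/((204 + 17) + 49131) = 1/(221 + 49131) = 1/49352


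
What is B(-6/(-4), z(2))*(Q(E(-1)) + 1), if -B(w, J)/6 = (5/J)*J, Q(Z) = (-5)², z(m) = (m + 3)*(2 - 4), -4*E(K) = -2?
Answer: -780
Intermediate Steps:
E(K) = ½ (E(K) = -¼*(-2) = ½)
z(m) = -6 - 2*m (z(m) = (3 + m)*(-2) = -6 - 2*m)
Q(Z) = 25
B(w, J) = -30 (B(w, J) = -6*5/J*J = -6*5 = -30)
B(-6/(-4), z(2))*(Q(E(-1)) + 1) = -30*(25 + 1) = -30*26 = -780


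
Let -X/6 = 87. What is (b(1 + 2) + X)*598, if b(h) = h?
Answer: -310362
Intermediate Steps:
X = -522 (X = -6*87 = -522)
(b(1 + 2) + X)*598 = ((1 + 2) - 522)*598 = (3 - 522)*598 = -519*598 = -310362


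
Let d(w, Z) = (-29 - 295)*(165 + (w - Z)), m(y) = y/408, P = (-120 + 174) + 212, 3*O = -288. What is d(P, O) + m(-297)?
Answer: -23221827/136 ≈ -1.7075e+5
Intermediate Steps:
O = -96 (O = (⅓)*(-288) = -96)
P = 266 (P = 54 + 212 = 266)
m(y) = y/408 (m(y) = y*(1/408) = y/408)
d(w, Z) = -53460 - 324*w + 324*Z (d(w, Z) = -324*(165 + w - Z) = -53460 - 324*w + 324*Z)
d(P, O) + m(-297) = (-53460 - 324*266 + 324*(-96)) + (1/408)*(-297) = (-53460 - 86184 - 31104) - 99/136 = -170748 - 99/136 = -23221827/136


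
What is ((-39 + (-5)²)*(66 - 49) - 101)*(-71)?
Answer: 24069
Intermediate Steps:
((-39 + (-5)²)*(66 - 49) - 101)*(-71) = ((-39 + 25)*17 - 101)*(-71) = (-14*17 - 101)*(-71) = (-238 - 101)*(-71) = -339*(-71) = 24069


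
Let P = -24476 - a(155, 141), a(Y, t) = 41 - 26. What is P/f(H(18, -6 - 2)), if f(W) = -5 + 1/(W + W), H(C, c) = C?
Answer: 881676/179 ≈ 4925.6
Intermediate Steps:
a(Y, t) = 15
f(W) = -5 + 1/(2*W)
P = -24491 (P = -24476 - 1*15 = -24476 - 15 = -24491)
P/f(H(18, -6 - 2)) = -24491/(-5 + (1/2)/18) = -24491/(-5 + (1/2)*(1/18)) = -24491/(-5 + 1/36) = -24491/(-179/36) = -24491*(-36/179) = 881676/179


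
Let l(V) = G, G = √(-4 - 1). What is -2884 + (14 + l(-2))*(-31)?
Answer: -3318 - 31*I*√5 ≈ -3318.0 - 69.318*I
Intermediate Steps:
G = I*√5 (G = √(-5) = I*√5 ≈ 2.2361*I)
l(V) = I*√5
-2884 + (14 + l(-2))*(-31) = -2884 + (14 + I*√5)*(-31) = -2884 + (-434 - 31*I*√5) = -3318 - 31*I*√5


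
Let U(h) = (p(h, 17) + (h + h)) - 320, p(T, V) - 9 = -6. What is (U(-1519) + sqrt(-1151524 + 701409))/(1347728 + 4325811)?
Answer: -3355/5673539 + I*sqrt(450115)/5673539 ≈ -0.00059134 + 0.00011825*I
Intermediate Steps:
p(T, V) = 3 (p(T, V) = 9 - 6 = 3)
U(h) = -317 + 2*h (U(h) = (3 + (h + h)) - 320 = (3 + 2*h) - 320 = -317 + 2*h)
(U(-1519) + sqrt(-1151524 + 701409))/(1347728 + 4325811) = ((-317 + 2*(-1519)) + sqrt(-1151524 + 701409))/(1347728 + 4325811) = ((-317 - 3038) + sqrt(-450115))/5673539 = (-3355 + I*sqrt(450115))*(1/5673539) = -3355/5673539 + I*sqrt(450115)/5673539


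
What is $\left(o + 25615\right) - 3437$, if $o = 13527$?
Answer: $35705$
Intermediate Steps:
$\left(o + 25615\right) - 3437 = \left(13527 + 25615\right) - 3437 = 39142 - 3437 = 35705$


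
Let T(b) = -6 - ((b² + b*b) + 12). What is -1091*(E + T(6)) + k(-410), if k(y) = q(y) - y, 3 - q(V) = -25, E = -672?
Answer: 831780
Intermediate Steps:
q(V) = 28 (q(V) = 3 - 1*(-25) = 3 + 25 = 28)
T(b) = -18 - 2*b² (T(b) = -6 - ((b² + b²) + 12) = -6 - (2*b² + 12) = -6 - (12 + 2*b²) = -6 + (-12 - 2*b²) = -18 - 2*b²)
k(y) = 28 - y
-1091*(E + T(6)) + k(-410) = -1091*(-672 + (-18 - 2*6²)) + (28 - 1*(-410)) = -1091*(-672 + (-18 - 2*36)) + (28 + 410) = -1091*(-672 + (-18 - 72)) + 438 = -1091*(-672 - 90) + 438 = -1091*(-762) + 438 = 831342 + 438 = 831780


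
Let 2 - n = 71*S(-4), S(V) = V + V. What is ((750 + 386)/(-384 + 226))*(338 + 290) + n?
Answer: -311674/79 ≈ -3945.2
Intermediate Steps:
S(V) = 2*V
n = 570 (n = 2 - 71*2*(-4) = 2 - 71*(-8) = 2 - 1*(-568) = 2 + 568 = 570)
((750 + 386)/(-384 + 226))*(338 + 290) + n = ((750 + 386)/(-384 + 226))*(338 + 290) + 570 = (1136/(-158))*628 + 570 = (1136*(-1/158))*628 + 570 = -568/79*628 + 570 = -356704/79 + 570 = -311674/79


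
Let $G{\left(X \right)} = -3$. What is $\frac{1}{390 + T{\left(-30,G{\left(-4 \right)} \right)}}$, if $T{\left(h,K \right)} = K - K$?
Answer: $\frac{1}{390} \approx 0.0025641$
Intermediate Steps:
$T{\left(h,K \right)} = 0$
$\frac{1}{390 + T{\left(-30,G{\left(-4 \right)} \right)}} = \frac{1}{390 + 0} = \frac{1}{390}$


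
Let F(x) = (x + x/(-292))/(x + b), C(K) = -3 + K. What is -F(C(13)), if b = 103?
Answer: -1455/16498 ≈ -0.088192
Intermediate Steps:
F(x) = 291*x/(292*(103 + x)) (F(x) = (x + x/(-292))/(x + 103) = (x + x*(-1/292))/(103 + x) = (x - x/292)/(103 + x) = (291*x/292)/(103 + x) = 291*x/(292*(103 + x)))
-F(C(13)) = -291*(-3 + 13)/(292*(103 + (-3 + 13))) = -291*10/(292*(103 + 10)) = -291*10/(292*113) = -1*1455/16498 = -1455/16498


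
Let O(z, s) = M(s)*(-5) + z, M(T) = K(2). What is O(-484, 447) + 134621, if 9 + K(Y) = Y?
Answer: 134172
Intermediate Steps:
K(Y) = -9 + Y
M(T) = -7 (M(T) = -9 + 2 = -7)
O(z, s) = 35 + z (O(z, s) = -7*(-5) + z = 35 + z)
O(-484, 447) + 134621 = (35 - 484) + 134621 = -449 + 134621 = 134172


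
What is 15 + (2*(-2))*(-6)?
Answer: 39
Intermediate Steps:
15 + (2*(-2))*(-6) = 15 - 4*(-6) = 15 + 24 = 39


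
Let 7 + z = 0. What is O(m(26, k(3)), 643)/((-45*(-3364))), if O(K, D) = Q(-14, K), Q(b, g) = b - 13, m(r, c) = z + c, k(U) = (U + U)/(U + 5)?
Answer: -3/16820 ≈ -0.00017836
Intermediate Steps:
k(U) = 2*U/(5 + U) (k(U) = (2*U)/(5 + U) = 2*U/(5 + U))
z = -7 (z = -7 + 0 = -7)
m(r, c) = -7 + c
Q(b, g) = -13 + b
O(K, D) = -27 (O(K, D) = -13 - 14 = -27)
O(m(26, k(3)), 643)/((-45*(-3364))) = -27/((-45*(-3364))) = -27/151380 = -27*1/151380 = -3/16820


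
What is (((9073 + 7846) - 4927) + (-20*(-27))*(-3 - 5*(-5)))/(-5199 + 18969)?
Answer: 11936/6885 ≈ 1.7336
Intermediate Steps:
(((9073 + 7846) - 4927) + (-20*(-27))*(-3 - 5*(-5)))/(-5199 + 18969) = ((16919 - 4927) + 540*(-3 + 25))/13770 = (11992 + 540*22)*(1/13770) = (11992 + 11880)*(1/13770) = 23872*(1/13770) = 11936/6885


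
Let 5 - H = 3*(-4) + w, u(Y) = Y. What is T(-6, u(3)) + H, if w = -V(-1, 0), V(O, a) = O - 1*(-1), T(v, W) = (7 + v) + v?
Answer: 12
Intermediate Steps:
T(v, W) = 7 + 2*v
V(O, a) = 1 + O (V(O, a) = O + 1 = 1 + O)
w = 0 (w = -(1 - 1) = -1*0 = 0)
H = 17 (H = 5 - (3*(-4) + 0) = 5 - (-12 + 0) = 5 - 1*(-12) = 5 + 12 = 17)
T(-6, u(3)) + H = (7 + 2*(-6)) + 17 = (7 - 12) + 17 = -5 + 17 = 12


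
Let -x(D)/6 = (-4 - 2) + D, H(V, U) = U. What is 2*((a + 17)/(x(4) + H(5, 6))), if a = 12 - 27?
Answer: 2/9 ≈ 0.22222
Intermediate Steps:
a = -15
x(D) = 36 - 6*D (x(D) = -6*((-4 - 2) + D) = -6*(-6 + D) = 36 - 6*D)
2*((a + 17)/(x(4) + H(5, 6))) = 2*((-15 + 17)/((36 - 6*4) + 6)) = 2*(2/((36 - 24) + 6)) = 2*(2/(12 + 6)) = 2*(2/18) = 2*(2*(1/18)) = 2*(⅑) = 2/9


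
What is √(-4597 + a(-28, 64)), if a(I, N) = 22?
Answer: 5*I*√183 ≈ 67.639*I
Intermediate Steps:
√(-4597 + a(-28, 64)) = √(-4597 + 22) = √(-4575) = 5*I*√183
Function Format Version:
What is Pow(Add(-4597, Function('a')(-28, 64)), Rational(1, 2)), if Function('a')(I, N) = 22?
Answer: Mul(5, I, Pow(183, Rational(1, 2))) ≈ Mul(67.639, I)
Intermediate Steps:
Pow(Add(-4597, Function('a')(-28, 64)), Rational(1, 2)) = Pow(Add(-4597, 22), Rational(1, 2)) = Pow(-4575, Rational(1, 2)) = Mul(5, I, Pow(183, Rational(1, 2)))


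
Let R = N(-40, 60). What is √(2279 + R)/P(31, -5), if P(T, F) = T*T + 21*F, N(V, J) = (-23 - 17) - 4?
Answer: √2235/856 ≈ 0.055229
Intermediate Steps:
N(V, J) = -44 (N(V, J) = -40 - 4 = -44)
R = -44
P(T, F) = T² + 21*F
√(2279 + R)/P(31, -5) = √(2279 - 44)/(31² + 21*(-5)) = √2235/(961 - 105) = √2235/856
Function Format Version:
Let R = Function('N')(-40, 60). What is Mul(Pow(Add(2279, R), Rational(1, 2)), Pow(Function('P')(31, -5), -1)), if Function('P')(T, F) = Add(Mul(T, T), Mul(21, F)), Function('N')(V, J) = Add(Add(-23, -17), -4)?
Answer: Mul(Rational(1, 856), Pow(2235, Rational(1, 2))) ≈ 0.055229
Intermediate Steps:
Function('N')(V, J) = -44 (Function('N')(V, J) = Add(-40, -4) = -44)
R = -44
Function('P')(T, F) = Add(Pow(T, 2), Mul(21, F))
Mul(Pow(Add(2279, R), Rational(1, 2)), Pow(Function('P')(31, -5), -1)) = Mul(Pow(Add(2279, -44), Rational(1, 2)), Pow(Add(Pow(31, 2), Mul(21, -5)), -1)) = Mul(Pow(2235, Rational(1, 2)), Pow(Add(961, -105), -1)) = Mul(Pow(2235, Rational(1, 2)), Pow(856, -1)) = Mul(Pow(2235, Rational(1, 2)), Rational(1, 856)) = Mul(Rational(1, 856), Pow(2235, Rational(1, 2)))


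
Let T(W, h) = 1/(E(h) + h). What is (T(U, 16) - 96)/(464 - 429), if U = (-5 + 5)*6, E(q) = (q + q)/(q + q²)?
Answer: -26287/9590 ≈ -2.7411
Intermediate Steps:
E(q) = 2*q/(q + q²) (E(q) = (2*q)/(q + q²) = 2*q/(q + q²))
U = 0 (U = 0*6 = 0)
T(W, h) = 1/(h + 2/(1 + h)) (T(W, h) = 1/(2/(1 + h) + h) = 1/(h + 2/(1 + h)))
(T(U, 16) - 96)/(464 - 429) = ((1 + 16)/(2 + 16*(1 + 16)) - 96)/(464 - 429) = (17/(2 + 16*17) - 96)/35 = (17/(2 + 272) - 96)*(1/35) = (17/274 - 96)*(1/35) = -26287/274*1/35 = -26287/9590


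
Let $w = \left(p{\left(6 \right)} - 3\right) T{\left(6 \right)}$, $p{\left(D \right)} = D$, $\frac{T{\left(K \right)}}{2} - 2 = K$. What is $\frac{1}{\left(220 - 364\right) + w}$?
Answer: $- \frac{1}{96} \approx -0.010417$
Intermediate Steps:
$T{\left(K \right)} = 4 + 2 K$
$w = 48$ ($w = \left(6 - 3\right) \left(4 + 2 \cdot 6\right) = 3 \left(4 + 12\right) = 3 \cdot 16 = 48$)
$\frac{1}{\left(220 - 364\right) + w} = \frac{1}{\left(220 - 364\right) + 48} = \frac{1}{-144 + 48} = \frac{1}{-96} = - \frac{1}{96}$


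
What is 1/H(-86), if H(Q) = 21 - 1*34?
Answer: -1/13 ≈ -0.076923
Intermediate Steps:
H(Q) = -13 (H(Q) = 21 - 34 = -13)
1/H(-86) = 1/(-13) = -1/13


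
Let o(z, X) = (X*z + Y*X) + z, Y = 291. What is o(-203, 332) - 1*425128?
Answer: -396115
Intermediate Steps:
o(z, X) = z + 291*X + X*z (o(z, X) = (X*z + 291*X) + z = (291*X + X*z) + z = z + 291*X + X*z)
o(-203, 332) - 1*425128 = (-203 + 291*332 + 332*(-203)) - 1*425128 = (-203 + 96612 - 67396) - 425128 = 29013 - 425128 = -396115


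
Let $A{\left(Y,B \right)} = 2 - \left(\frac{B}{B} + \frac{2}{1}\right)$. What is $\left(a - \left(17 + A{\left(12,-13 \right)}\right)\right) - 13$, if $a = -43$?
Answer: $-72$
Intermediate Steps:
$A{\left(Y,B \right)} = -1$ ($A{\left(Y,B \right)} = 2 - \left(1 + 2 \cdot 1\right) = 2 - \left(1 + 2\right) = 2 - 3 = -1$)
$\left(a - \left(17 + A{\left(12,-13 \right)}\right)\right) - 13 = \left(-43 - 16\right) - 13 = -59 - 13 = -72$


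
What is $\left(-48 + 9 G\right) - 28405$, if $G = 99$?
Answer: $-27562$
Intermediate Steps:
$\left(-48 + 9 G\right) - 28405 = \left(-48 + 9 \cdot 99\right) - 28405 = \left(-48 + 891\right) - 28405 = 843 - 28405 = -27562$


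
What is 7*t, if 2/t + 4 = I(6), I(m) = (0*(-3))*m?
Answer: -7/2 ≈ -3.5000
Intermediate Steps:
I(m) = 0 (I(m) = 0*m = 0)
t = -½ (t = 2/(-4 + 0) = 2/(-4) = 2*(-¼) = -½ ≈ -0.50000)
7*t = 7*(-½) = -7/2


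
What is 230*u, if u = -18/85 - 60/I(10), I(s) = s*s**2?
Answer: -5313/85 ≈ -62.506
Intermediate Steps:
I(s) = s**3
u = -231/850 (u = -18/85 - 60/(10**3) = -18*1/85 - 60/1000 = -18/85 - 60*1/1000 = -18/85 - 3/50 = -231/850 ≈ -0.27176)
230*u = 230*(-231/850) = -5313/85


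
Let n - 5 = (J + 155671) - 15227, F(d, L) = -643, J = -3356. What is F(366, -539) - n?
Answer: -137736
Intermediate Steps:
n = 137093 (n = 5 + ((-3356 + 155671) - 15227) = 5 + (152315 - 15227) = 5 + 137088 = 137093)
F(366, -539) - n = -643 - 1*137093 = -643 - 137093 = -137736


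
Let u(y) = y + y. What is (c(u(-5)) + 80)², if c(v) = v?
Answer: 4900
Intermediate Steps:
u(y) = 2*y
(c(u(-5)) + 80)² = (2*(-5) + 80)² = (-10 + 80)² = 70² = 4900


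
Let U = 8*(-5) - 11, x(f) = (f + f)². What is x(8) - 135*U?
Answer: 7141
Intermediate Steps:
x(f) = 4*f² (x(f) = (2*f)² = 4*f²)
U = -51 (U = -40 - 11 = -51)
x(8) - 135*U = 4*8² - 135*(-51) = 4*64 + 6885 = 256 + 6885 = 7141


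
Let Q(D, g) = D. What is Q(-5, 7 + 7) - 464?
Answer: -469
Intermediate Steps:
Q(-5, 7 + 7) - 464 = -5 - 464 = -469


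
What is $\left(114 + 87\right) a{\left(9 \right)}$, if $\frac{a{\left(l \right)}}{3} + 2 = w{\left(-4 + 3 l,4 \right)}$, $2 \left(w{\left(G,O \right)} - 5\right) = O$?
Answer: $3015$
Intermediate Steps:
$w{\left(G,O \right)} = 5 + \frac{O}{2}$
$a{\left(l \right)} = 15$ ($a{\left(l \right)} = -6 + 3 \left(5 + \frac{1}{2} \cdot 4\right) = -6 + 3 \left(5 + 2\right) = -6 + 3 \cdot 7 = -6 + 21 = 15$)
$\left(114 + 87\right) a{\left(9 \right)} = \left(114 + 87\right) 15 = 201 \cdot 15 = 3015$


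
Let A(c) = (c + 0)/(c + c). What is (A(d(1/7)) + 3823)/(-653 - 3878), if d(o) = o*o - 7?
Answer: -7647/9062 ≈ -0.84385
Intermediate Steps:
d(o) = -7 + o² (d(o) = o² - 7 = -7 + o²)
A(c) = ½ (A(c) = c/((2*c)) = c*(1/(2*c)) = ½)
(A(d(1/7)) + 3823)/(-653 - 3878) = (½ + 3823)/(-653 - 3878) = (7647/2)/(-4531) = (7647/2)*(-1/4531) = -7647/9062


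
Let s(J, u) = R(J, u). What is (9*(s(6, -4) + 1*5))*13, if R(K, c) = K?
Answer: 1287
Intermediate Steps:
s(J, u) = J
(9*(s(6, -4) + 1*5))*13 = (9*(6 + 1*5))*13 = (9*(6 + 5))*13 = (9*11)*13 = 99*13 = 1287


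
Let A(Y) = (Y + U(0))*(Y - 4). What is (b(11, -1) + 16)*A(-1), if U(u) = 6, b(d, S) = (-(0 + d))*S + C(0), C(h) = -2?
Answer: -625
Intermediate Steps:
b(d, S) = -2 - S*d (b(d, S) = (-(0 + d))*S - 2 = (-d)*S - 2 = -S*d - 2 = -2 - S*d)
A(Y) = (-4 + Y)*(6 + Y) (A(Y) = (Y + 6)*(Y - 4) = (6 + Y)*(-4 + Y) = (-4 + Y)*(6 + Y))
(b(11, -1) + 16)*A(-1) = ((-2 - 1*(-1)*11) + 16)*(-24 + (-1)² + 2*(-1)) = ((-2 + 11) + 16)*(-24 + 1 - 2) = (9 + 16)*(-25) = 25*(-25) = -625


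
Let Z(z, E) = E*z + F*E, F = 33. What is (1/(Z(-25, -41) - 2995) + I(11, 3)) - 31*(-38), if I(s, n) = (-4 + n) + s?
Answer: 3947723/3323 ≈ 1188.0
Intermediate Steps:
I(s, n) = -4 + n + s
Z(z, E) = 33*E + E*z (Z(z, E) = E*z + 33*E = 33*E + E*z)
(1/(Z(-25, -41) - 2995) + I(11, 3)) - 31*(-38) = (1/(-41*(33 - 25) - 2995) + (-4 + 3 + 11)) - 31*(-38) = (1/(-41*8 - 2995) + 10) + 1178 = (1/(-328 - 2995) + 10) + 1178 = (1/(-3323) + 10) + 1178 = (-1/3323 + 10) + 1178 = 33229/3323 + 1178 = 3947723/3323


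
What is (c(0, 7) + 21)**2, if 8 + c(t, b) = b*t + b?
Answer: 400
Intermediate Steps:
c(t, b) = -8 + b + b*t (c(t, b) = -8 + (b*t + b) = -8 + (b + b*t) = -8 + b + b*t)
(c(0, 7) + 21)**2 = ((-8 + 7 + 7*0) + 21)**2 = ((-8 + 7 + 0) + 21)**2 = (-1 + 21)**2 = 20**2 = 400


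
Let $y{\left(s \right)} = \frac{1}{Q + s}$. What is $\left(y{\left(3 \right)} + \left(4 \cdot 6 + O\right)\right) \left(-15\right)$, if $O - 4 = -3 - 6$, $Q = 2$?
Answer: $-288$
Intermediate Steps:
$O = -5$ ($O = 4 - 9 = -5$)
$y{\left(s \right)} = \frac{1}{2 + s}$
$\left(y{\left(3 \right)} + \left(4 \cdot 6 + O\right)\right) \left(-15\right) = \left(\frac{1}{2 + 3} + \left(4 \cdot 6 - 5\right)\right) \left(-15\right) = \left(\frac{1}{5} + \left(24 - 5\right)\right) \left(-15\right) = \left(\frac{1}{5} + 19\right) \left(-15\right) = \frac{96}{5} \left(-15\right) = -288$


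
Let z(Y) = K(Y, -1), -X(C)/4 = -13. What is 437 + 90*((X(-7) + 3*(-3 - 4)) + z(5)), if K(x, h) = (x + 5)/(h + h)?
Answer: 2777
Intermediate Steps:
X(C) = 52 (X(C) = -4*(-13) = 52)
K(x, h) = (5 + x)/(2*h) (K(x, h) = (5 + x)/((2*h)) = (5 + x)*(1/(2*h)) = (5 + x)/(2*h))
z(Y) = -5/2 - Y/2 (z(Y) = (½)*(5 + Y)/(-1) = (½)*(-1)*(5 + Y) = -5/2 - Y/2)
437 + 90*((X(-7) + 3*(-3 - 4)) + z(5)) = 437 + 90*((52 + 3*(-3 - 4)) + (-5/2 - ½*5)) = 437 + 90*((52 + 3*(-7)) + (-5/2 - 5/2)) = 437 + 90*((52 - 21) - 5) = 437 + 90*(31 - 5) = 437 + 90*26 = 437 + 2340 = 2777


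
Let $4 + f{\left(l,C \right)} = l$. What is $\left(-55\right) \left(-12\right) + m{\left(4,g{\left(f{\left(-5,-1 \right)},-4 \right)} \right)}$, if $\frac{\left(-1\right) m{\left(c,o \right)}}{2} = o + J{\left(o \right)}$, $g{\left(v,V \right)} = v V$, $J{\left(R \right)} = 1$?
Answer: $586$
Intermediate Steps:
$f{\left(l,C \right)} = -4 + l$
$g{\left(v,V \right)} = V v$
$m{\left(c,o \right)} = -2 - 2 o$ ($m{\left(c,o \right)} = - 2 \left(o + 1\right) = - 2 \left(1 + o\right) = -2 - 2 o$)
$\left(-55\right) \left(-12\right) + m{\left(4,g{\left(f{\left(-5,-1 \right)},-4 \right)} \right)} = \left(-55\right) \left(-12\right) - \left(2 + 2 \left(- 4 \left(-4 - 5\right)\right)\right) = 660 - \left(2 + 2 \left(\left(-4\right) \left(-9\right)\right)\right) = 660 - 74 = 586$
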